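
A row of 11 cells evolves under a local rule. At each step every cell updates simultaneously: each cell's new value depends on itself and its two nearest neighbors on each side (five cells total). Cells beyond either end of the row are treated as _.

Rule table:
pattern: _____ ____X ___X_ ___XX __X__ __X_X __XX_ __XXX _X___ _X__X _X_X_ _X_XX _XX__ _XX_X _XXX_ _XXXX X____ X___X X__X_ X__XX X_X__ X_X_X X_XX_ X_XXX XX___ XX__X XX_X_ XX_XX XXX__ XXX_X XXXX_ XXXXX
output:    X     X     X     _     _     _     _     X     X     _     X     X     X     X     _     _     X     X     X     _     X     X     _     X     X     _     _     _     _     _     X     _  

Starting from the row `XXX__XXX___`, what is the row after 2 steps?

_XXXX___X__

X____X__XXX
_XXXX___X__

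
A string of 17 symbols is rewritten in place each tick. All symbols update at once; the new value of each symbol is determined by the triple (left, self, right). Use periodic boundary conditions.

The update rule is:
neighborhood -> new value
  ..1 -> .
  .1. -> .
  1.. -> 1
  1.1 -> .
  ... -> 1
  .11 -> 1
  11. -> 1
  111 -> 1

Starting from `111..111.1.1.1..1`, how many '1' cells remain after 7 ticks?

tick 1: 1111.111......1.1
tick 2: 1111.11111111...1
tick 3: 1111.1111111111.1
tick 4: 1111.1111111111.1  (fixed point — unchanged through tick 7)
count of 1: 15

15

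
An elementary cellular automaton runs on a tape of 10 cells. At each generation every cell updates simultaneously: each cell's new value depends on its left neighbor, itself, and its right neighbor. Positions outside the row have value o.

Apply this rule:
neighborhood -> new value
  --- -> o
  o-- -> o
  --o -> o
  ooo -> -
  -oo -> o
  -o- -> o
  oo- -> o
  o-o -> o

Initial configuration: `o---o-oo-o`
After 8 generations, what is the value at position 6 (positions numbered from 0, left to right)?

generation 1: oooooooooo
generation 2: ----------
generation 3: oooooooooo  (repeats generation 1; period 2)
generation 8: ----------
position 6 holds -

-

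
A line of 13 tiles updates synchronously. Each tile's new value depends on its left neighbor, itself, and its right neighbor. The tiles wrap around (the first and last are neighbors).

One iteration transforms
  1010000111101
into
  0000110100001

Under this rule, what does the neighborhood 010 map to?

At position 2 the neighborhood is 010; the next row has 0 there.

0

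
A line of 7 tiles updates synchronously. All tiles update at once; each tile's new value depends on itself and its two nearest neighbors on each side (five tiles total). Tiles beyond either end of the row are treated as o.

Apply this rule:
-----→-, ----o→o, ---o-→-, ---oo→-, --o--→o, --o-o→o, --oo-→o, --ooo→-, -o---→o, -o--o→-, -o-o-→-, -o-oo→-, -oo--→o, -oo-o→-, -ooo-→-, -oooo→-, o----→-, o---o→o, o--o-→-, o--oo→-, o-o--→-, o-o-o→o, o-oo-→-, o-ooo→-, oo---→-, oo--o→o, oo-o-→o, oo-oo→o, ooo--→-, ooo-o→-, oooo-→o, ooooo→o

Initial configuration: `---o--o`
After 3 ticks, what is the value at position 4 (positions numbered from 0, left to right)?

-o-o---
oo--oo-
o-o-o-o
position 4 holds o

o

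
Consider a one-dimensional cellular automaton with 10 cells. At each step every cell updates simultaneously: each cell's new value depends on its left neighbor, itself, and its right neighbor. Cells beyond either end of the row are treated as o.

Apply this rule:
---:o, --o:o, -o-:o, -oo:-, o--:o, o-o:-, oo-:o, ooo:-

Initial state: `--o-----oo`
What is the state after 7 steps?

step 1: oooooooo--
step 2: -------ooo
step 3: ooooooo---
step 4: ------oooo
step 5: oooooo----
step 6: -----ooooo
step 7: ooooo-----

ooooo-----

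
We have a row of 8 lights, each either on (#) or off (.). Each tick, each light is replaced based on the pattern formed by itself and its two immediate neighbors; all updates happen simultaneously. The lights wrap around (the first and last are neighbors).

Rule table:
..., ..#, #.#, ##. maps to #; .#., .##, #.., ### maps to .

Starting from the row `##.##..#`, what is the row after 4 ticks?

#.#.#.#.

.##.#.#.
#.##.#..
.#.##..#
#.#.#.#.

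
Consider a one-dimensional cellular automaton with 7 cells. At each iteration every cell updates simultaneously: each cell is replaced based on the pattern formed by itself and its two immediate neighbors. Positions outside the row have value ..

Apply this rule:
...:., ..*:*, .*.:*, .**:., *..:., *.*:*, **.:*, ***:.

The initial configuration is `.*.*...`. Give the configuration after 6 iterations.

iteration 1: ****...
iteration 2: ...*...
iteration 3: ..**...
iteration 4: .*.*...  (repeats iteration 0; period 4)
iteration 6: ...*...

...*...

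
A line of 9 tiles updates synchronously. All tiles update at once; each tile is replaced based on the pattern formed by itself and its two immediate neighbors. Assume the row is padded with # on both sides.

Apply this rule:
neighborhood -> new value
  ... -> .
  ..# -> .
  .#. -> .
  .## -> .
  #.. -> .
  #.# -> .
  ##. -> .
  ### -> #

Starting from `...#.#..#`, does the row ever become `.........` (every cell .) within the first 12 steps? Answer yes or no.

yes

step 1: .........
all cells are . at step 1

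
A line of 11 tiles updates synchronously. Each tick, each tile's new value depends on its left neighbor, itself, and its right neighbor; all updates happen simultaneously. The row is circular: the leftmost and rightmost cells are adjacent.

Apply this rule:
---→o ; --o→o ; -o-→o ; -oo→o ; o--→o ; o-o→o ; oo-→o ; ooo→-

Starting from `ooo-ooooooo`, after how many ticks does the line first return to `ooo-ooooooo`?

2

--ooo------
ooo-ooooooo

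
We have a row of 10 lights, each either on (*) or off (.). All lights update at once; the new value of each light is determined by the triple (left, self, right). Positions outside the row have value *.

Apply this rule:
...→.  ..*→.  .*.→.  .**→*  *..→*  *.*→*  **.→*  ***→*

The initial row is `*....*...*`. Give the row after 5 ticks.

******..**

tick 1: **....*..*
tick 2: ***....*.*
tick 3: ****....**
tick 4: *****...**
tick 5: ******..**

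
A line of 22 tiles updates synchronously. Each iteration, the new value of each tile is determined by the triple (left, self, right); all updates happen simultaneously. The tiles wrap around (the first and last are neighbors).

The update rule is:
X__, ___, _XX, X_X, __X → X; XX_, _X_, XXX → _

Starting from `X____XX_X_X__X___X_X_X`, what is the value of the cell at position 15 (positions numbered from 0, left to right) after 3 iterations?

X

iteration 1: _XXXXX_X_X_XX_XXX_X_XX
iteration 2: XX____X_X_XX_XX__X_XX_
iteration 3: X_XXXX_X_XX_XX_XX_XX_X
position 15 holds X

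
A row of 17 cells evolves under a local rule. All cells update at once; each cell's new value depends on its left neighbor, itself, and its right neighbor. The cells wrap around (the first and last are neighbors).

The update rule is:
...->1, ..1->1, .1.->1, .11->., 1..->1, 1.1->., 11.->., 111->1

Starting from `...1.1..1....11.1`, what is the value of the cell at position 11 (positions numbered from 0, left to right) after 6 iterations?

1111.11111111...1
111...111111.111.
.1.111.1111...1..
11..1...11.111111
1.111111....11111
...1111.1111.1111
position 11 holds 1

1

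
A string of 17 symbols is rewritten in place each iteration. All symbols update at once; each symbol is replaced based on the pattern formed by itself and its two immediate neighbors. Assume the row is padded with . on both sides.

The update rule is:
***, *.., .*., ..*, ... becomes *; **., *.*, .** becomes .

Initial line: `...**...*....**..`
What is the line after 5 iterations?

**.***......**.**

***..********..**
.*.**.******.**..
**.....****....**
..*****.**.****..
**.***......**.**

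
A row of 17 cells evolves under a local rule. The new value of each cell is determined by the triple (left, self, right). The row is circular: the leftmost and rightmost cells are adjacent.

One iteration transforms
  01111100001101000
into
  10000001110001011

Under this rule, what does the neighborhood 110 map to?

0

At position 5 the neighborhood is 110; the next row has 0 there.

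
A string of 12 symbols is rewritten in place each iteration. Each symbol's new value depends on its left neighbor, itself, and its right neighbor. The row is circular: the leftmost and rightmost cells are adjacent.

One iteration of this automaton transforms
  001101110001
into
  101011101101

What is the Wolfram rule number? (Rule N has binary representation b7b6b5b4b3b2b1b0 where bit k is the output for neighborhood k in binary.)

position 6: 111 → 1  (bit 7 = 1)
position 3: 110 → 0  (bit 6 = 0)
position 4: 101 → 1  (bit 5 = 1)
position 0: 100 → 1  (bit 4 = 1)
position 2: 011 → 1  (bit 3 = 1)
position 11: 010 → 1  (bit 2 = 1)
position 1: 001 → 0  (bit 1 = 0)
position 9: 000 → 1  (bit 0 = 1)
bits b7..b0 = 10111101 = 189

189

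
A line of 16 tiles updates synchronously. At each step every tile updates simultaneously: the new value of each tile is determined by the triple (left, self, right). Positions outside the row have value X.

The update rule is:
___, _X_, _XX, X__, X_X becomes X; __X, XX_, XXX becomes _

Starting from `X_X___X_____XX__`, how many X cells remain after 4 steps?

11

_XXXX_XXXXX_X_X_
XX___XX____XXXXX
__XX_X_XXX_X____
X_X_XXXX__XXXXX_
count of X: 11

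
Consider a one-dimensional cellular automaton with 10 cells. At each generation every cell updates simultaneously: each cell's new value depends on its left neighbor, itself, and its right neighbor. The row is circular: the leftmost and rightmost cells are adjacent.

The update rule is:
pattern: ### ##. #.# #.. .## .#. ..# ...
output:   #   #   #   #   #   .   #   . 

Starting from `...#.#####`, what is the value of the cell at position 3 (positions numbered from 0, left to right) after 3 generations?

#.#.######
##.#######
##########
position 3 holds #

#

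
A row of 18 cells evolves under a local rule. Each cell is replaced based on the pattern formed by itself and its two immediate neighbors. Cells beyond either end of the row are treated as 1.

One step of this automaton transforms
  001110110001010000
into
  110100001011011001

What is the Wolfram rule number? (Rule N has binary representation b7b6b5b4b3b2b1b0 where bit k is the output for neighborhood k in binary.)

position 3: 111 → 1  (bit 7 = 1)
position 4: 110 → 0  (bit 6 = 0)
position 5: 101 → 0  (bit 5 = 0)
position 0: 100 → 1  (bit 4 = 1)
position 2: 011 → 0  (bit 3 = 0)
position 11: 010 → 1  (bit 2 = 1)
position 1: 001 → 1  (bit 1 = 1)
position 9: 000 → 0  (bit 0 = 0)
bits b7..b0 = 10010110 = 150

150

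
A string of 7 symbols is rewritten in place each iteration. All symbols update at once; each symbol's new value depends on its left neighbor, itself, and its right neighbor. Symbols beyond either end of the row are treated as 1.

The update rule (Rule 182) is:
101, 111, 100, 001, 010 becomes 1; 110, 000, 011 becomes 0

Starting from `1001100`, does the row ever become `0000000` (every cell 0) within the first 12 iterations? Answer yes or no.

no

0110011
1001101
0110010
1001111
0110111
1001011
0111101
1011010
0100111
1111011
1110101
1101110
iteration 12 is 1101110, still not uniform 0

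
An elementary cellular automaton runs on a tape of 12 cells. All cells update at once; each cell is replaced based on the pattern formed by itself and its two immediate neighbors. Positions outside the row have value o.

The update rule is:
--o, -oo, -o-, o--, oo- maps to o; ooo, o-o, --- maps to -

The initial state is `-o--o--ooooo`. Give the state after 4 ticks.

-ooo-oo-----

-ooooooo----
-o-----oo--o
-oo---oooooo
-ooo-oo-----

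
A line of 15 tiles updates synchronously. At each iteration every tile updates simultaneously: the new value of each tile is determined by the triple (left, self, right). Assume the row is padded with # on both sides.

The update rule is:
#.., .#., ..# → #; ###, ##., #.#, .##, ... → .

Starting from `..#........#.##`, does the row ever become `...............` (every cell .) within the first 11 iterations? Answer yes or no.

####......##...
....#....#..#.#
#..###..#####..
.##...##.....##
...#.#..#...#..
#.##.#####.####
...............
all cells are . at iteration 7

yes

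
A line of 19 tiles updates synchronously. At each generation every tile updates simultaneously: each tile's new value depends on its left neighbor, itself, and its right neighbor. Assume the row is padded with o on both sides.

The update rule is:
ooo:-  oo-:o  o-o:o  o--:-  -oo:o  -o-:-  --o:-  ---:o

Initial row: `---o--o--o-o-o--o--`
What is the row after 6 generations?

oooooooo-o-o-ooo--o

-o--------o-o------
o--oooooo--o--oooo-
o--o----o-----o--oo
o----oo---ooo----o-
o-oo-oo-o-o-o-oo--o
oooooooo-o-o-ooo--o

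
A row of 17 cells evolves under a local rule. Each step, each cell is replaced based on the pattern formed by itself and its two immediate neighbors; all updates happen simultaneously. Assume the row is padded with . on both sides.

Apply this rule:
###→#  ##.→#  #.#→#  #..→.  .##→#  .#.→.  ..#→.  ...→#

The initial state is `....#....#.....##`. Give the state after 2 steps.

###...##...###.##
###.#.##.#.######

###.#.##.#.######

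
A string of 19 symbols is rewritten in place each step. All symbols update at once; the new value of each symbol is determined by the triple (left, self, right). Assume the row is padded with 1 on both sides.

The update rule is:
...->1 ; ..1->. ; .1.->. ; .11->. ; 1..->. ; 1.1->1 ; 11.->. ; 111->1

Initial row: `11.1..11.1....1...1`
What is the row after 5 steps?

.....111..1.....1..

step 1: 1.1.....1..11...1..
step 2: .1..111.......1....
step 3: 1....1..11111...11.
step 4: ..11.....111..1...1
step 5: .....111..1.....1..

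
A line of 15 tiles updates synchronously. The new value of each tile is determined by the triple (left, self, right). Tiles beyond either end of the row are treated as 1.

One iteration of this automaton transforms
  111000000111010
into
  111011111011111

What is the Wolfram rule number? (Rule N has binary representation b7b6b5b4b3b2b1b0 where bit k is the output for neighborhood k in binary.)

231

position 0: 111 → 1  (bit 7 = 1)
position 2: 110 → 1  (bit 6 = 1)
position 12: 101 → 1  (bit 5 = 1)
position 3: 100 → 0  (bit 4 = 0)
position 9: 011 → 0  (bit 3 = 0)
position 13: 010 → 1  (bit 2 = 1)
position 8: 001 → 1  (bit 1 = 1)
position 4: 000 → 1  (bit 0 = 1)
bits b7..b0 = 11100111 = 231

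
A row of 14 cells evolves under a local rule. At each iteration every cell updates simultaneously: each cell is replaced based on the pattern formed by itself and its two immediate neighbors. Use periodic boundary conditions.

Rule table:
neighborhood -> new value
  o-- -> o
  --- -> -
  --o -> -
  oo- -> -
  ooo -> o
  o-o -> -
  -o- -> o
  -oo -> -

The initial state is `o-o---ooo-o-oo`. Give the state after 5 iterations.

---o--oo------

--oo---o--o--o
o---o--oo-oo-o
-o--oo--------
-oo---o-------
---o--oo------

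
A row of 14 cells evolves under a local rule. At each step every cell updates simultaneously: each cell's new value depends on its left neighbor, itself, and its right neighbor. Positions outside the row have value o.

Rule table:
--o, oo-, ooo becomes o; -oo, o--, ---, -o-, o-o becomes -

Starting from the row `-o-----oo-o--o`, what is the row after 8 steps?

------o-o---o-
-----o-----o--
----o-----o--o
---o-----o--o-
--o-----o--o--
-o-----o--o--o
------o--o--o-
-----o--o--o--

-----o--o--o--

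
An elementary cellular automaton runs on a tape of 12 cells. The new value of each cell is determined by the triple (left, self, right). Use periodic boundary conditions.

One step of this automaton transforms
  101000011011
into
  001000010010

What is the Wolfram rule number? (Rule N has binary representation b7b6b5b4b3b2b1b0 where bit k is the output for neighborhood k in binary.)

position 11: 111 → 0  (bit 7 = 0)
position 0: 110 → 0  (bit 6 = 0)
position 1: 101 → 0  (bit 5 = 0)
position 3: 100 → 0  (bit 4 = 0)
position 7: 011 → 1  (bit 3 = 1)
position 2: 010 → 1  (bit 2 = 1)
position 6: 001 → 0  (bit 1 = 0)
position 4: 000 → 0  (bit 0 = 0)
bits b7..b0 = 00001100 = 12

12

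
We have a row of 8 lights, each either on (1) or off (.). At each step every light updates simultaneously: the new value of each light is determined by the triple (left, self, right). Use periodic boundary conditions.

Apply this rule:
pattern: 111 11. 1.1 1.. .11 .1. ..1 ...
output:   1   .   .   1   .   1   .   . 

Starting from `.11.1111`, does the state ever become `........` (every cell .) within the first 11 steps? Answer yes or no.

.....11.
.......1
1......1
.1......
.11.....
...1....
...11...
.....1..
.....11.  (repeats step 1; period 8)
step 11: 1......1
step 11 is 1......1, still not uniform .

no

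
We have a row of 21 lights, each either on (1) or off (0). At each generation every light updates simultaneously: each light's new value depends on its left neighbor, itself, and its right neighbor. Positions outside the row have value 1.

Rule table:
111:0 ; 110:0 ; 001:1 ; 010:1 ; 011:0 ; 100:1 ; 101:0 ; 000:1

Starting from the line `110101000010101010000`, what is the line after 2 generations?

generation 1: 000101111110101011111
generation 2: 111100000000101000000

111100000000101000000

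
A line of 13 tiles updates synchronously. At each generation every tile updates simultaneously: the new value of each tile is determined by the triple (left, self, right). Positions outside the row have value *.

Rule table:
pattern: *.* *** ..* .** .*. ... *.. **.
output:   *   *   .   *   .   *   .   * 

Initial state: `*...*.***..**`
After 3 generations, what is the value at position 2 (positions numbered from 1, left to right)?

*

*.*..****..**
**...****..**
**.*.****..**
position 2 holds *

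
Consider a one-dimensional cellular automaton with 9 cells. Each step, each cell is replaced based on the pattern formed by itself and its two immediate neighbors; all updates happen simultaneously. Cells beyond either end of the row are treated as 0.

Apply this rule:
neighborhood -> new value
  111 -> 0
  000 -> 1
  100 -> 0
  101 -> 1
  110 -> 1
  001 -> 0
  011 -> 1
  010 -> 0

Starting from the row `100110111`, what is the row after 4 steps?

101010110

000111101
110100110
111000110
101010110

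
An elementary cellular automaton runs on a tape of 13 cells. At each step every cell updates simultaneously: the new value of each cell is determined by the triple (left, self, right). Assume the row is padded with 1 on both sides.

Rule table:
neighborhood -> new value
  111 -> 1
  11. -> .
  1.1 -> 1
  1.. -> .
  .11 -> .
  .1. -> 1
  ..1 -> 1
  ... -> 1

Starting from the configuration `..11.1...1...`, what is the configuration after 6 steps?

step 1: .1..11.111.11
step 2: 11.1..1.1.1.1
step 3: 1.11.1111111.
step 4: .1..1.11111.1
step 5: 11.111.111.1.
step 6: 1.1.1.1.1.111

1.1.1.1.1.111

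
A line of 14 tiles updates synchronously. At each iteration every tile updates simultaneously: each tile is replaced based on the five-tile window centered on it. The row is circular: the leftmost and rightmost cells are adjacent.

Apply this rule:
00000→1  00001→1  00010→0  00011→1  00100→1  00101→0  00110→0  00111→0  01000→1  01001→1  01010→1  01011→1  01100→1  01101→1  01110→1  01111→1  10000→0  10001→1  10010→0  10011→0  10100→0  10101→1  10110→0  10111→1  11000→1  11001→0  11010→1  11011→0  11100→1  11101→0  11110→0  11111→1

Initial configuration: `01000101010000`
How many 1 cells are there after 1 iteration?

9

iteration 1: 01110011101011
count of 1: 9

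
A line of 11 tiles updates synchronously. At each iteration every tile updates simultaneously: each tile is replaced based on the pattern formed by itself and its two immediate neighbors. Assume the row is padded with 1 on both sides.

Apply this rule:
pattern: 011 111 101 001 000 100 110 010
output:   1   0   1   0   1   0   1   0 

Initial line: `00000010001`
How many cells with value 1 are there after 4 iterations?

4

01111000101
11001010011
01000100010
10010001001
count of 1: 4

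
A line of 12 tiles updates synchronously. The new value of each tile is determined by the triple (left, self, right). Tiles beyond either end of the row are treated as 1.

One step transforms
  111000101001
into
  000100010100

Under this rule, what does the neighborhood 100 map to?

1

At position 3 the neighborhood is 100; the next row has 1 there.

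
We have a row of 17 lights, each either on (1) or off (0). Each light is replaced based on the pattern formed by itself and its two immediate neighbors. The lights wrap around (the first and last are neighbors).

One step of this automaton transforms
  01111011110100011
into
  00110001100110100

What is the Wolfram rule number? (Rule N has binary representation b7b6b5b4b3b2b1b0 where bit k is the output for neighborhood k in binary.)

150

position 2: 111 → 1  (bit 7 = 1)
position 4: 110 → 0  (bit 6 = 0)
position 0: 101 → 0  (bit 5 = 0)
position 12: 100 → 1  (bit 4 = 1)
position 1: 011 → 0  (bit 3 = 0)
position 11: 010 → 1  (bit 2 = 1)
position 14: 001 → 1  (bit 1 = 1)
position 13: 000 → 0  (bit 0 = 0)
bits b7..b0 = 10010110 = 150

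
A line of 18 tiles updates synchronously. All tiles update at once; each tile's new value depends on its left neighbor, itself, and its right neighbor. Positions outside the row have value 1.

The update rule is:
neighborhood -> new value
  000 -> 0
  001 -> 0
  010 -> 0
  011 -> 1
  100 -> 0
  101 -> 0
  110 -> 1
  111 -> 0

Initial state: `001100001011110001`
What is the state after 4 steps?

001100000000000001

step 1: 001100000010010001
step 2: 001100000000000001
step 3: 001100000000000001  (fixed point — unchanged through step 4)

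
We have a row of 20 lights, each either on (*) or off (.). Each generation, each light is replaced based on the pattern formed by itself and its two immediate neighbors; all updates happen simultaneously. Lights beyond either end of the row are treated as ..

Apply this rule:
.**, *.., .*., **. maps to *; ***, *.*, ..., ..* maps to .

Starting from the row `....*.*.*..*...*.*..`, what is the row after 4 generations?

....*.*.**.*.*.*.*.*

generation 1: ....*.*.**.**..*.**.
generation 2: ....*.*.**.***.*.***
generation 3: ....*.*.**.*.*.*.*.*
generation 4: ....*.*.**.*.*.*.*.*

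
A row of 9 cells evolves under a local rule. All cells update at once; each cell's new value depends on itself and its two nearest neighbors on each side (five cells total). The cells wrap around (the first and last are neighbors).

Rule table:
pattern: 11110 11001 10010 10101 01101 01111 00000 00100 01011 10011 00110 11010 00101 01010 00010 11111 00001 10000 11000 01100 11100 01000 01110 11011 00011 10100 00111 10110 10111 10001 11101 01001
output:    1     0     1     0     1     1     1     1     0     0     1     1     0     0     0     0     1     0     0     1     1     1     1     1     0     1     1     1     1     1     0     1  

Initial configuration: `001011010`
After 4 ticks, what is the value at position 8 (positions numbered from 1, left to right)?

100011111
101011001
110011001
110011001
position 8 holds 0

0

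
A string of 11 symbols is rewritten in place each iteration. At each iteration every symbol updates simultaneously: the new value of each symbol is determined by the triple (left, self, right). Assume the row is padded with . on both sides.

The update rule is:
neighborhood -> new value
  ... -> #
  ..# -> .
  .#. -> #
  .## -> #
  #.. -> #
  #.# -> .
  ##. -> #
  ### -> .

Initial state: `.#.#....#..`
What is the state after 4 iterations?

.#.##.#.#.#

iteration 1: .#.####.###
iteration 2: .#.#..#.#.#
iteration 3: .#.##.#.#.#
iteration 4: .#.##.#.#.#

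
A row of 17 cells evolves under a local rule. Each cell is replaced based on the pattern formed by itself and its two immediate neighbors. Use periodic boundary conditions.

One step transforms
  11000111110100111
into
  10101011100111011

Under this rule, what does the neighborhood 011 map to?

At position 5 the neighborhood is 011; the next row has 0 there.

0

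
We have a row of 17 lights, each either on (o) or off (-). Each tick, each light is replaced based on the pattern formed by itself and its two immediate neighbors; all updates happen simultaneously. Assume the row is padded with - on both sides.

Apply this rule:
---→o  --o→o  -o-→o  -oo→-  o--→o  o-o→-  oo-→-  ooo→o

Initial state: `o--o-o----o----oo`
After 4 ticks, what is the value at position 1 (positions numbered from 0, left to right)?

oooo-oooooooooo--
-oo---oooooooo-oo
o--ooo-oooooo----
ooo-o---oooo-oooo
position 1 holds o

o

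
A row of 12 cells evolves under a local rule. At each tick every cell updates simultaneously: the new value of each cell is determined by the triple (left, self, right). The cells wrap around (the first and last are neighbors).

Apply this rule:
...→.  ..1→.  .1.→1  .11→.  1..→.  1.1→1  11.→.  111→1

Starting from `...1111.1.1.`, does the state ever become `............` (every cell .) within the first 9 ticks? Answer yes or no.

yes

....11.1111.
......1.11..
......11....
............
all cells are . at tick 4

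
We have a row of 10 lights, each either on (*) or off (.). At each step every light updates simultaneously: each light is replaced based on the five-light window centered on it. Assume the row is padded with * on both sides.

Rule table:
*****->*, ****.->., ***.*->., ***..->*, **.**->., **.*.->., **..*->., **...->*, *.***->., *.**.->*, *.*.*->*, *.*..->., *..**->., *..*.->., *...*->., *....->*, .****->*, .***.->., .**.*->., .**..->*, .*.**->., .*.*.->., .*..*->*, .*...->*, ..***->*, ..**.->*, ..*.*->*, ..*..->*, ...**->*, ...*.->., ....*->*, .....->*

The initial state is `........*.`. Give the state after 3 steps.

***.**..*.

*******.*.
*****...*.
***.**..*.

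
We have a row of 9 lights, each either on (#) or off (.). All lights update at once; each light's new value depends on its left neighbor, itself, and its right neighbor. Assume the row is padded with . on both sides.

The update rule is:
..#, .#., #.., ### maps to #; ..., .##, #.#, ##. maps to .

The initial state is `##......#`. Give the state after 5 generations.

#.###...#

generation 1: ..#....##
generation 2: .###..#..
generation 3: #.#.####.
generation 4: #.#..##.#
generation 5: #.###...#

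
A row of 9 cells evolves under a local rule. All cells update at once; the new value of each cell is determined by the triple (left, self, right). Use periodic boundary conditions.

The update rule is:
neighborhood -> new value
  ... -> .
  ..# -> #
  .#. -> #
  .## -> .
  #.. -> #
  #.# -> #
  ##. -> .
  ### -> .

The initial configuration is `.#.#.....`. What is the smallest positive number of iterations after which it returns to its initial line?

4

iteration 1: #####....
iteration 2: .....#..#
iteration 3: #...#####
iteration 4: .#.#.....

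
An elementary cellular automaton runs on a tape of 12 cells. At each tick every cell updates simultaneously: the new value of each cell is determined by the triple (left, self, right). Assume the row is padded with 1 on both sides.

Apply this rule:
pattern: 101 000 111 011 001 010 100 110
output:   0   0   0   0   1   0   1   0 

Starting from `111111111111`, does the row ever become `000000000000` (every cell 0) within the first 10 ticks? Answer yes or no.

000000000000
all cells are 0 at tick 1

yes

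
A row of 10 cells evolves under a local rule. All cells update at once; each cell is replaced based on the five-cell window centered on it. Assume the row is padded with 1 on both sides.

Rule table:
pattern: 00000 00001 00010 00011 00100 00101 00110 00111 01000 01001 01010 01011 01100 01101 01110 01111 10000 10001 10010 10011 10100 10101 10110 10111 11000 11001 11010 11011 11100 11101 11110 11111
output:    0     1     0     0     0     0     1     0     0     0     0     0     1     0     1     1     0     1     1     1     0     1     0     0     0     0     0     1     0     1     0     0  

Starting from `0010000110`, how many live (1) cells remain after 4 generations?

2

generation 1: 0100010101
generation 2: 0001000100
generation 3: 0100010001
generation 4: 0001000100
count of 1: 2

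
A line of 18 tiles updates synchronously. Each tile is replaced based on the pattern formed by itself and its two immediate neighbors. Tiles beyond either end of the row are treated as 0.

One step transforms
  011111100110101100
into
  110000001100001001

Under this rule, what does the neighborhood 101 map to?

0

At position 11 the neighborhood is 101; the next row has 0 there.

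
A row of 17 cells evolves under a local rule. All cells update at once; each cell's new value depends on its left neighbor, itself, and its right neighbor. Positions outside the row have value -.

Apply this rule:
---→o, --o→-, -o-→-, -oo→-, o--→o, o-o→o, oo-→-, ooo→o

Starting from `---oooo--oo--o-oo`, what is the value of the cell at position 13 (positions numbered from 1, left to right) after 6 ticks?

oo--oo-o---o--o--
--o---o-oo--o--oo
o--oo--o--o--o---
-o---o--o--o--ooo
--oo--o--o--o--o-
o---o--o--o--o--o
position 13 holds -

-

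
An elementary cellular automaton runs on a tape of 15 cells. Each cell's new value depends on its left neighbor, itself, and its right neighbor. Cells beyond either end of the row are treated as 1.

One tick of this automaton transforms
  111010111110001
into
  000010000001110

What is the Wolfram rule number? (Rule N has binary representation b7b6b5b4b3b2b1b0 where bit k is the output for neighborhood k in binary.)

23

position 0: 111 → 0  (bit 7 = 0)
position 2: 110 → 0  (bit 6 = 0)
position 3: 101 → 0  (bit 5 = 0)
position 11: 100 → 1  (bit 4 = 1)
position 6: 011 → 0  (bit 3 = 0)
position 4: 010 → 1  (bit 2 = 1)
position 13: 001 → 1  (bit 1 = 1)
position 12: 000 → 1  (bit 0 = 1)
bits b7..b0 = 00010111 = 23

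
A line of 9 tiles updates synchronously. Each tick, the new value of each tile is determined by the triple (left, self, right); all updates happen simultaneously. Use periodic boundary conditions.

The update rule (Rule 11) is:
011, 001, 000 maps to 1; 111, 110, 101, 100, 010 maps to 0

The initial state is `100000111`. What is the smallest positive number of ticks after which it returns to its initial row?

18

tick 1: 001111100
tick 2: 111000001
tick 3: 000011111
tick 4: 011110000
tick 5: 110000111
tick 6: 000111100
tick 7: 111100001
tick 8: 000001111
tick 9: 011111000
tick 10: 110000011
tick 11: 000111110
tick 12: 111100000
tick 13: 100001111
tick 14: 001111000
tick 15: 111000011
tick 16: 000011110
tick 17: 111110000
tick 18: 100000111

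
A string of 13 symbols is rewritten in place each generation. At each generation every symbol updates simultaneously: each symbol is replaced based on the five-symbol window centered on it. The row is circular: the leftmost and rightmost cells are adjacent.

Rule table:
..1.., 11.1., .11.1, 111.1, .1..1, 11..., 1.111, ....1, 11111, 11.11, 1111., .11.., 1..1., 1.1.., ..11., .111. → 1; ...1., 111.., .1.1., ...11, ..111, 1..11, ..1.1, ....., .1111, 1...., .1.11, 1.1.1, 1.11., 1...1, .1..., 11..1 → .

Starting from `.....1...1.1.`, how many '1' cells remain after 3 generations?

5

...1.1.....1.
.1...1...1.1.
11...1.....11
count of 1: 5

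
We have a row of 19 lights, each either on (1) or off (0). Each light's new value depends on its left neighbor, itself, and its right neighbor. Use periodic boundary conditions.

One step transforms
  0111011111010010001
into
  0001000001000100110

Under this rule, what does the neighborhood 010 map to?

0

At position 11 the neighborhood is 010; the next row has 0 there.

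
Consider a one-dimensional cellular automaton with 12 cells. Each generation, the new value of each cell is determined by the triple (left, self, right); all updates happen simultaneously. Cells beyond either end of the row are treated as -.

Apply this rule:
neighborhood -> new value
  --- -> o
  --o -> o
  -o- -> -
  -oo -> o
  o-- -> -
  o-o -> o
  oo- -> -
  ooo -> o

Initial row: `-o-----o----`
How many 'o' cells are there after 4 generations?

8

generation 1: o--oooo--ooo
generation 2: --oooo--ooo-
generation 3: ooooo--ooo--
generation 4: oooo--ooo--o
count of o: 8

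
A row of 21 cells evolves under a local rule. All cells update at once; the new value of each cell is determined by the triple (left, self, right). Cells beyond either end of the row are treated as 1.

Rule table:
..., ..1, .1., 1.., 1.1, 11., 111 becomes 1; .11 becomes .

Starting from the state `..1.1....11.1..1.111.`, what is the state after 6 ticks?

11111111111111.111111

111111111.1111111.111
1111111111.1111111.11
11111111111.1111111.1
111111111111.1111111.
1111111111111.1111111
11111111111111.111111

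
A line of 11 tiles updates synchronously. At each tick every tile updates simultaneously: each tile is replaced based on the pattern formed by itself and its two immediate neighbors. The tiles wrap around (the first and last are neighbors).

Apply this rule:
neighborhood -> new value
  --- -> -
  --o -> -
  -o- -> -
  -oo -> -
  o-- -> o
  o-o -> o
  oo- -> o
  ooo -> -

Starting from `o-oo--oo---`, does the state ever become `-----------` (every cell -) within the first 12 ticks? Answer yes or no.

no

-o-oo--oo--
--o-oo--oo-
---o-oo--oo
o---o-oo--o
oo---o-oo--
-oo---o-oo-
--oo---o-oo
o--oo---o-o
oo--oo---o-
-oo--oo---o
o-oo--oo---  (repeats tick 0; period 11)
tick 12: -o-oo--oo--
tick 12 is -o-oo--oo--, still not uniform -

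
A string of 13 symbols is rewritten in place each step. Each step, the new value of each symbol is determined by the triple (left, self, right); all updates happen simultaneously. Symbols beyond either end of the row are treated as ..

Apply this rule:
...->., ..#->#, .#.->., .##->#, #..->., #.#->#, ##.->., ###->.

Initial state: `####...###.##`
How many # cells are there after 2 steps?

#.....##..##.
.....##..##..
count of #: 4

4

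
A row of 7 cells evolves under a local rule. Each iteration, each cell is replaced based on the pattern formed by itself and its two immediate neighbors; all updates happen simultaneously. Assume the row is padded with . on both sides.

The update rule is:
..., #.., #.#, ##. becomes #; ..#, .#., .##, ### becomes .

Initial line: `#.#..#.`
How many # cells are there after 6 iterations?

.#.#..#
..#.#..
#..#.##
.#..#.#
..#..#.
#..#..#
count of #: 3

3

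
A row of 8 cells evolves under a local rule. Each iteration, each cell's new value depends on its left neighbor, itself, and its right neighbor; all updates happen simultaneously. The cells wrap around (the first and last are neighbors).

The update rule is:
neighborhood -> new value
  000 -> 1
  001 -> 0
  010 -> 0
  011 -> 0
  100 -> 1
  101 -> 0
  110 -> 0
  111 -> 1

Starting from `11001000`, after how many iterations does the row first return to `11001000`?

16

00100110
10010001
01001100
00100011
10011000
01000110
00110001
10001100
01100010
00011001
11000100
00110010
10001001
01100100
00010011
11001000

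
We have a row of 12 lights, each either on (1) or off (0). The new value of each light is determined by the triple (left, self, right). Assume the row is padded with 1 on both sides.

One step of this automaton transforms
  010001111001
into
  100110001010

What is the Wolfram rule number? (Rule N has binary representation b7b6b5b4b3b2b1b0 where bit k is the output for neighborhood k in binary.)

position 6: 111 → 0  (bit 7 = 0)
position 8: 110 → 1  (bit 6 = 1)
position 0: 101 → 1  (bit 5 = 1)
position 2: 100 → 0  (bit 4 = 0)
position 5: 011 → 0  (bit 3 = 0)
position 1: 010 → 0  (bit 2 = 0)
position 4: 001 → 1  (bit 1 = 1)
position 3: 000 → 1  (bit 0 = 1)
bits b7..b0 = 01100011 = 99

99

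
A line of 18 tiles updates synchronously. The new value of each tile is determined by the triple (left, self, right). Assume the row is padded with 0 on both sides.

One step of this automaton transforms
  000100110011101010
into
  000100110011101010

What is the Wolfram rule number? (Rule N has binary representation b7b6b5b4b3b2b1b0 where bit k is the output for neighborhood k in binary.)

position 11: 111 → 1  (bit 7 = 1)
position 7: 110 → 1  (bit 6 = 1)
position 13: 101 → 0  (bit 5 = 0)
position 4: 100 → 0  (bit 4 = 0)
position 6: 011 → 1  (bit 3 = 1)
position 3: 010 → 1  (bit 2 = 1)
position 2: 001 → 0  (bit 1 = 0)
position 0: 000 → 0  (bit 0 = 0)
bits b7..b0 = 11001100 = 204

204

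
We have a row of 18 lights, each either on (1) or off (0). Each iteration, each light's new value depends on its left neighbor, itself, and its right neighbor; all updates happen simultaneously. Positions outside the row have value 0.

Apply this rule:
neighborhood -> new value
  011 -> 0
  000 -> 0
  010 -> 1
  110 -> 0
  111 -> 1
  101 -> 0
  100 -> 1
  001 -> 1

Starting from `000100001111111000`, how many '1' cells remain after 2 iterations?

10

iteration 1: 001110010111110100
iteration 2: 010101110011100110
count of 1: 10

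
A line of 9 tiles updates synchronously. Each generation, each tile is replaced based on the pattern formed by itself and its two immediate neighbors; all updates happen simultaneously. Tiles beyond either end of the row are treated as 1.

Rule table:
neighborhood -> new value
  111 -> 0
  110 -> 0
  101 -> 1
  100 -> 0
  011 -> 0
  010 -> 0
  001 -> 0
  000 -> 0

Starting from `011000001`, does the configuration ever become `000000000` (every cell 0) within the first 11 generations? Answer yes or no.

yes

generation 1: 100000000
generation 2: 000000000
all cells are 0 at generation 2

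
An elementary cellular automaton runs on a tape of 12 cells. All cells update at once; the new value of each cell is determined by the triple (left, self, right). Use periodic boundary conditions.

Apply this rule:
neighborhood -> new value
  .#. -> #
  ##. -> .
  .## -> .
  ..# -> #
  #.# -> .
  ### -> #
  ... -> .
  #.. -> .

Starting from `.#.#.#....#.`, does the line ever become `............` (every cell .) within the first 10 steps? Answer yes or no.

no

##.#.#...##.
...#.#..#...
..##.#.##...
.#...#......
##..##......
...#.......#
..##......##
.#.......#..
##......##..
.......#...#
step 10 is .......#...#, still not uniform .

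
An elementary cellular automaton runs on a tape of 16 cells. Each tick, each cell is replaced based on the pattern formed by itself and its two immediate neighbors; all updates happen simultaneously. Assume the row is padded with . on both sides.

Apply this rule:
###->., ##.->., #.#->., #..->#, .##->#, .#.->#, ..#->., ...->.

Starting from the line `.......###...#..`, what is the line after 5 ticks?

.......#..#..#.#

.......#..#..##.
.......##.##.#.#
.......#..#..#.#
.......##.##.#.#  (repeats tick 2; period 2)
tick 5: .......#..#..#.#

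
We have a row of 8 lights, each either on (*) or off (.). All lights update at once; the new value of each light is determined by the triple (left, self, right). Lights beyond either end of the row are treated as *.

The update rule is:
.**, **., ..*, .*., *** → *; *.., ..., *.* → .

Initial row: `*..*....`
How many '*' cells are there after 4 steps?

6

*.**...*
*.**..**
*.**.***
*.**.***
count of *: 6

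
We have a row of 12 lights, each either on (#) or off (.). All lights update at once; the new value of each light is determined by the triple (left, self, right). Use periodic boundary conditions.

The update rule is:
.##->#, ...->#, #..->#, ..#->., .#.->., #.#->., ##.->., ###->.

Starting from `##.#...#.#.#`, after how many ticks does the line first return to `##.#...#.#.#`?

30

tick 1: ....##.....#
tick 2: ###.#.####..
tick 3: #.....#...#.
tick 4: .####..##...
tick 5: .#...#.#.###
tick 6: ..##.....#..
tick 7: #.#.####..##
tick 8: ....#...#.#.
tick 9: ###..##....#
tick 10: ...#.#.###.#
tick 11: ##.....#....
tick 12: #.####..###.
tick 13: ..#...#.#...
tick 14: #..##....###
tick 15: .#.#.###.#..
tick 16: .....#....##
tick 17: ####..###.#.
tick 18: #...#.#.....
tick 19: .##....####.
tick 20: .#.###.#...#
tick 21: ...#....##..
tick 22: ##..###.#.##
tick 23: ..#.#.....#.
tick 24: #....####..#
tick 25: .###.#...#.#
tick 26: .#....##....
tick 27: ..###.#.####
tick 28: #.#.....#...
tick 29: ...####..##.
tick 30: ##.#...#.#.#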